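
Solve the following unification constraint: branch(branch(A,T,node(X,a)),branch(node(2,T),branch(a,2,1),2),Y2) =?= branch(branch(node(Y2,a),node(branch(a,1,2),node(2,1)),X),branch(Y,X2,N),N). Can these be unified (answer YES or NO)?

Decompose branch/3: branch(A,T,node(X,a)) =?= branch(node(Y2,a),node(branch(a,1,2),node(2,1)),X),  branch(node(2,T),branch(a,2,1),2) =?= branch(Y,X2,N),  Y2 =?= N.
Decompose branch/3: A =?= node(Y2,a),  T =?= node(branch(a,1,2),node(2,1)),  node(X,a) =?= X.
Bind A := node(Y2,a); no other remaining equation mentions A.
Bind T := node(branch(a,1,2),node(2,1)); substituting into the one remaining equation that mentions T gives: branch(node(2,node(branch(a,1,2),node(2,1))),branch(a,2,1),2) =?= branch(Y,X2,N).
Occurs check fails: X occurs in node(X,a); the equation X =?= node(X,a) has no finite solution.

NO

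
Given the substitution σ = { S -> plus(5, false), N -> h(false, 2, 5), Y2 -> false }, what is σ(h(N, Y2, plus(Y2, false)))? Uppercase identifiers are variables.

Replace each occurrence of N with h(false, 2, 5).
Replace each occurrence of Y2 with false.
Result: h(h(false, 2, 5), false, plus(false, false)).

h(h(false, 2, 5), false, plus(false, false))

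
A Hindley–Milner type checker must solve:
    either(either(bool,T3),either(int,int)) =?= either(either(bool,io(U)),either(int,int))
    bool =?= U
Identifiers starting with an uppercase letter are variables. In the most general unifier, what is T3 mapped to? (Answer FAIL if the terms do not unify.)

io(bool)

Decompose either/2: either(bool,T3) =?= either(bool,io(U)),  either(int,int) =?= either(int,int).
Decompose either/2: bool =?= bool,  T3 =?= io(U).
Delete trivial equation bool =?= bool.
Bind T3 := io(U); no other remaining equation mentions T3.
Delete trivial equation either(int,int) =?= either(int,int).
Bind U := bool. Substituting into the earlier binding gives T3 := io(bool).
MGU = { T3 -> io(bool), U -> bool }, so T3 -> io(bool).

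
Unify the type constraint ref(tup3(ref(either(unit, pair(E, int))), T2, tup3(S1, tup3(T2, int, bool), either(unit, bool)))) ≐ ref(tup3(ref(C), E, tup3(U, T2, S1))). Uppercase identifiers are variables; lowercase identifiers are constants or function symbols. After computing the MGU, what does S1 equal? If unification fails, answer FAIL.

Decompose ref/1: tup3(ref(either(unit, pair(E, int))), T2, tup3(S1, tup3(T2, int, bool), either(unit, bool))) ≐ tup3(ref(C), E, tup3(U, T2, S1)).
Decompose tup3/3: ref(either(unit, pair(E, int))) ≐ ref(C),  T2 ≐ E,  tup3(S1, tup3(T2, int, bool), either(unit, bool)) ≐ tup3(U, T2, S1).
Decompose ref/1: either(unit, pair(E, int)) ≐ C.
Bind C := either(unit, pair(E, int)); no other remaining equation mentions C.
Bind T2 := E; substituting into the remaining equation gives: tup3(S1, tup3(E, int, bool), either(unit, bool)) ≐ tup3(U, E, S1).
Decompose tup3/3: S1 ≐ U,  tup3(E, int, bool) ≐ E,  either(unit, bool) ≐ S1.
Bind S1 := U; substituting into the one remaining equation that mentions S1 gives: either(unit, bool) ≐ U.
Occurs check fails: E occurs in tup3(E, int, bool); the equation E ≐ tup3(E, int, bool) has no finite solution.

FAIL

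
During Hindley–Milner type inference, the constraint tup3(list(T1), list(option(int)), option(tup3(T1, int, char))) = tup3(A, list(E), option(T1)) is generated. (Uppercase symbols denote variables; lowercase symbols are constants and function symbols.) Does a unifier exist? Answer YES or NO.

NO

Decompose tup3/3: list(T1) = A,  list(option(int)) = list(E),  option(tup3(T1, int, char)) = option(T1).
Bind A := list(T1); no other remaining equation mentions A.
Decompose list/1: option(int) = E.
Bind E := option(int); no other remaining equation mentions E.
Decompose option/1: tup3(T1, int, char) = T1.
Occurs check fails: T1 occurs in tup3(T1, int, char); the equation T1 = tup3(T1, int, char) has no finite solution.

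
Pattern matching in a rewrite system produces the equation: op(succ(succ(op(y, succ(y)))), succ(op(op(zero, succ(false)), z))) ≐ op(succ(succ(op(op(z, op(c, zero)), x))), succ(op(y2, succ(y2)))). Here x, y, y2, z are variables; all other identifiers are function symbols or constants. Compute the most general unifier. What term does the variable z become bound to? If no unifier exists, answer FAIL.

succ(op(zero, succ(false)))

Decompose op/2: succ(succ(op(y, succ(y)))) ≐ succ(succ(op(op(z, op(c, zero)), x))),  succ(op(op(zero, succ(false)), z)) ≐ succ(op(y2, succ(y2))).
Decompose succ/1: succ(op(y, succ(y))) ≐ succ(op(op(z, op(c, zero)), x)).
Decompose succ/1: op(y, succ(y)) ≐ op(op(z, op(c, zero)), x).
Decompose op/2: y ≐ op(z, op(c, zero)),  succ(y) ≐ x.
Bind y := op(z, op(c, zero)); substituting into the one remaining equation that mentions y gives: succ(op(z, op(c, zero))) ≐ x.
Bind x := succ(op(z, op(c, zero))); no other remaining equation mentions x.
Decompose succ/1: op(op(zero, succ(false)), z) ≐ op(y2, succ(y2)).
Decompose op/2: op(zero, succ(false)) ≐ y2,  z ≐ succ(y2).
Bind y2 := op(zero, succ(false)); substituting into the remaining equation gives: z ≐ succ(op(zero, succ(false))).
Bind z := succ(op(zero, succ(false))). Substituting into the earlier bindings gives y := op(succ(op(zero, succ(false))), op(c, zero)), x := succ(op(succ(op(zero, succ(false))), op(c, zero))).
MGU = { y -> op(succ(op(zero, succ(false))), op(c, zero)), x -> succ(op(succ(op(zero, succ(false))), op(c, zero))), y2 -> op(zero, succ(false)), z -> succ(op(zero, succ(false))) }, so z -> succ(op(zero, succ(false))).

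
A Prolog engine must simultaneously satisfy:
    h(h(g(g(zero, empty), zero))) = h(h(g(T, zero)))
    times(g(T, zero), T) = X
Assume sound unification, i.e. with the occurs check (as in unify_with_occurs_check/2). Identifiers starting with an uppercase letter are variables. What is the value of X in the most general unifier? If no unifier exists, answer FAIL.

times(g(g(zero, empty), zero), g(zero, empty))

Decompose h/1: h(g(g(zero, empty), zero)) = h(g(T, zero)).
Decompose h/1: g(g(zero, empty), zero) = g(T, zero).
Decompose g/2: g(zero, empty) = T,  zero = zero.
Bind T := g(zero, empty); substituting into the one remaining equation that mentions T gives: times(g(g(zero, empty), zero), g(zero, empty)) = X.
Delete trivial equation zero = zero.
Bind X := times(g(g(zero, empty), zero), g(zero, empty)).
MGU = { T = g(zero, empty), X = times(g(g(zero, empty), zero), g(zero, empty)) }, so X = times(g(g(zero, empty), zero), g(zero, empty)).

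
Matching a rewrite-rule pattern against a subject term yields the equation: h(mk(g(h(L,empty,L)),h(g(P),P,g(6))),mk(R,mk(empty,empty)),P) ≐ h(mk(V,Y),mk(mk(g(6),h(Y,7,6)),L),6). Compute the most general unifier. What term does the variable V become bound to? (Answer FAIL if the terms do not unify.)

Decompose h/3: mk(g(h(L,empty,L)),h(g(P),P,g(6))) ≐ mk(V,Y),  mk(R,mk(empty,empty)) ≐ mk(mk(g(6),h(Y,7,6)),L),  P ≐ 6.
Decompose mk/2: g(h(L,empty,L)) ≐ V,  h(g(P),P,g(6)) ≐ Y.
Bind V := g(h(L,empty,L)); no other remaining equation mentions V.
Bind Y := h(g(P),P,g(6)); substituting into the one remaining equation that mentions Y gives: mk(R,mk(empty,empty)) ≐ mk(mk(g(6),h(h(g(P),P,g(6)),7,6)),L).
Decompose mk/2: R ≐ mk(g(6),h(h(g(P),P,g(6)),7,6)),  mk(empty,empty) ≐ L.
Bind R := mk(g(6),h(h(g(P),P,g(6)),7,6)); no other remaining equation mentions R.
Bind L := mk(empty,empty); no other remaining equation mentions L. Substituting into the earlier binding gives V := g(h(mk(empty,empty),empty,mk(empty,empty))).
Bind P := 6. Substituting into the earlier bindings gives Y := h(g(6),6,g(6)), R := mk(g(6),h(h(g(6),6,g(6)),7,6)).
MGU = { V -> g(h(mk(empty,empty),empty,mk(empty,empty))), Y -> h(g(6),6,g(6)), R -> mk(g(6),h(h(g(6),6,g(6)),7,6)), L -> mk(empty,empty), P -> 6 }, so V -> g(h(mk(empty,empty),empty,mk(empty,empty))).

g(h(mk(empty,empty),empty,mk(empty,empty)))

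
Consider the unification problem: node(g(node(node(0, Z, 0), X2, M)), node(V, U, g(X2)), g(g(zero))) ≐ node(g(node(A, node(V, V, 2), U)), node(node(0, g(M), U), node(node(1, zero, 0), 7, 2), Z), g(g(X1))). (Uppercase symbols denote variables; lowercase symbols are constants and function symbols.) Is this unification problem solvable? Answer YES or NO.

Decompose node/3: g(node(node(0, Z, 0), X2, M)) ≐ g(node(A, node(V, V, 2), U)),  node(V, U, g(X2)) ≐ node(node(0, g(M), U), node(node(1, zero, 0), 7, 2), Z),  g(g(zero)) ≐ g(g(X1)).
Decompose g/1: node(node(0, Z, 0), X2, M) ≐ node(A, node(V, V, 2), U).
Decompose node/3: node(0, Z, 0) ≐ A,  X2 ≐ node(V, V, 2),  M ≐ U.
Bind A := node(0, Z, 0); no other remaining equation mentions A.
Bind X2 := node(V, V, 2); substituting into the one remaining equation that mentions X2 gives: node(V, U, g(node(V, V, 2))) ≐ node(node(0, g(M), U), node(node(1, zero, 0), 7, 2), Z).
Bind M := U; substituting into the one remaining equation that mentions M gives: node(V, U, g(node(V, V, 2))) ≐ node(node(0, g(U), U), node(node(1, zero, 0), 7, 2), Z).
Decompose node/3: V ≐ node(0, g(U), U),  U ≐ node(node(1, zero, 0), 7, 2),  g(node(V, V, 2)) ≐ Z.
Bind V := node(0, g(U), U); substituting into the one remaining equation that mentions V gives: g(node(node(0, g(U), U), node(0, g(U), U), 2)) ≐ Z. Substituting into the earlier binding gives X2 := node(node(0, g(U), U), node(0, g(U), U), 2).
Bind U := node(node(1, zero, 0), 7, 2); substituting into the one remaining equation that mentions U gives: g(node(node(0, g(node(node(1, zero, 0), 7, 2)), node(node(1, zero, 0), 7, 2)), node(0, g(node(node(1, zero, 0), 7, 2)), node(node(1, zero, 0), 7, 2)), 2)) ≐ Z. Substituting into the earlier bindings gives X2 := node(node(0, g(node(node(1, zero, 0), 7, 2)), node(node(1, zero, 0), 7, 2)), node(0, g(node(node(1, zero, 0), 7, 2)), node(node(1, zero, 0), 7, 2)), 2), M := node(node(1, zero, 0), 7, 2), V := node(0, g(node(node(1, zero, 0), 7, 2)), node(node(1, zero, 0), 7, 2)).
Bind Z := g(node(node(0, g(node(node(1, zero, 0), 7, 2)), node(node(1, zero, 0), 7, 2)), node(0, g(node(node(1, zero, 0), 7, 2)), node(node(1, zero, 0), 7, 2)), 2)); no other remaining equation mentions Z. Substituting into the earlier binding gives A := node(0, g(node(node(0, g(node(node(1, zero, 0), 7, 2)), node(node(1, zero, 0), 7, 2)), node(0, g(node(node(1, zero, 0), 7, 2)), node(node(1, zero, 0), 7, 2)), 2)), 0).
Decompose g/1: g(zero) ≐ g(X1).
Decompose g/1: zero ≐ X1.
Bind X1 := zero.
No equations remain and no clash or occurs-check failure arose, so a unifier exists.

YES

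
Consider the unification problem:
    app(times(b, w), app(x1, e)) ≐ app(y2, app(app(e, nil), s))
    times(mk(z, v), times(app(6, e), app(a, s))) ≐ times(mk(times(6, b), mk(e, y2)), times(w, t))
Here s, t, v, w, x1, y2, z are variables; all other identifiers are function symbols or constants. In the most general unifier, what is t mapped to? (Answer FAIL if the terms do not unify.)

Decompose app/2: times(b, w) ≐ y2,  app(x1, e) ≐ app(app(e, nil), s).
Bind y2 := times(b, w); substituting into the one remaining equation that mentions y2 gives: times(mk(z, v), times(app(6, e), app(a, s))) ≐ times(mk(times(6, b), mk(e, times(b, w))), times(w, t)).
Decompose app/2: x1 ≐ app(e, nil),  e ≐ s.
Bind x1 := app(e, nil); no other remaining equation mentions x1.
Bind s := e; substituting into the remaining equation gives: times(mk(z, v), times(app(6, e), app(a, e))) ≐ times(mk(times(6, b), mk(e, times(b, w))), times(w, t)).
Decompose times/2: mk(z, v) ≐ mk(times(6, b), mk(e, times(b, w))),  times(app(6, e), app(a, e)) ≐ times(w, t).
Decompose mk/2: z ≐ times(6, b),  v ≐ mk(e, times(b, w)).
Bind z := times(6, b); no other remaining equation mentions z.
Bind v := mk(e, times(b, w)); no other remaining equation mentions v.
Decompose times/2: app(6, e) ≐ w,  app(a, e) ≐ t.
Bind w := app(6, e); no other remaining equation mentions w. Substituting into the earlier bindings gives y2 := times(b, app(6, e)), v := mk(e, times(b, app(6, e))).
Bind t := app(a, e).
MGU = { y2 ↦ times(b, app(6, e)), x1 ↦ app(e, nil), s ↦ e, z ↦ times(6, b), v ↦ mk(e, times(b, app(6, e))), w ↦ app(6, e), t ↦ app(a, e) }, so t ↦ app(a, e).

app(a, e)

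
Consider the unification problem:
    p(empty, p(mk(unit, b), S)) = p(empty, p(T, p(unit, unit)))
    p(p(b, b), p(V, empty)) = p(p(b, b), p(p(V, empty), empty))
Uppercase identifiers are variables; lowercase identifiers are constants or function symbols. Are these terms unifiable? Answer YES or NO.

Decompose p/2: empty = empty,  p(mk(unit, b), S) = p(T, p(unit, unit)).
Delete trivial equation empty = empty.
Decompose p/2: mk(unit, b) = T,  S = p(unit, unit).
Bind T := mk(unit, b); no other remaining equation mentions T.
Bind S := p(unit, unit); no other remaining equation mentions S.
Decompose p/2: p(b, b) = p(b, b),  p(V, empty) = p(p(V, empty), empty).
Delete trivial equation p(b, b) = p(b, b).
Decompose p/2: V = p(V, empty),  empty = empty.
Occurs check fails: V occurs in p(V, empty); the equation V = p(V, empty) has no finite solution.

NO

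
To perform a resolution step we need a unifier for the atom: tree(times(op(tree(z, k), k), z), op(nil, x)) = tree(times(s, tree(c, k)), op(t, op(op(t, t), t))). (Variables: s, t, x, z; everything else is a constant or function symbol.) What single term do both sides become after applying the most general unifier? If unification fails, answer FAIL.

Decompose tree/2: times(op(tree(z, k), k), z) = times(s, tree(c, k)),  op(nil, x) = op(t, op(op(t, t), t)).
Decompose times/2: op(tree(z, k), k) = s,  z = tree(c, k).
Bind s := op(tree(z, k), k); no other remaining equation mentions s.
Bind z := tree(c, k); no other remaining equation mentions z. Substituting into the earlier binding gives s := op(tree(tree(c, k), k), k).
Decompose op/2: nil = t,  x = op(op(t, t), t).
Bind t := nil; substituting into the remaining equation gives: x = op(op(nil, nil), nil).
Bind x := op(op(nil, nil), nil).
Applying the MGU to either side gives tree(times(op(tree(tree(c, k), k), k), tree(c, k)), op(nil, op(op(nil, nil), nil))).

tree(times(op(tree(tree(c, k), k), k), tree(c, k)), op(nil, op(op(nil, nil), nil)))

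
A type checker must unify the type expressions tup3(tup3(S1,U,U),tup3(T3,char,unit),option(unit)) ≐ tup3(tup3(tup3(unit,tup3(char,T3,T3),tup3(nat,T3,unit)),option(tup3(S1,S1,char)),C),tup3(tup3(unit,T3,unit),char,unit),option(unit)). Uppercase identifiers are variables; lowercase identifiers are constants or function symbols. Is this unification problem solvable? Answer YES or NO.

NO

Decompose tup3/3: tup3(S1,U,U) ≐ tup3(tup3(unit,tup3(char,T3,T3),tup3(nat,T3,unit)),option(tup3(S1,S1,char)),C),  tup3(T3,char,unit) ≐ tup3(tup3(unit,T3,unit),char,unit),  option(unit) ≐ option(unit).
Decompose tup3/3: S1 ≐ tup3(unit,tup3(char,T3,T3),tup3(nat,T3,unit)),  U ≐ option(tup3(S1,S1,char)),  U ≐ C.
Bind S1 := tup3(unit,tup3(char,T3,T3),tup3(nat,T3,unit)); substituting into the one remaining equation that mentions S1 gives: U ≐ option(tup3(tup3(unit,tup3(char,T3,T3),tup3(nat,T3,unit)),tup3(unit,tup3(char,T3,T3),tup3(nat,T3,unit)),char)).
Bind U := option(tup3(tup3(unit,tup3(char,T3,T3),tup3(nat,T3,unit)),tup3(unit,tup3(char,T3,T3),tup3(nat,T3,unit)),char)); substituting into the one remaining equation that mentions U gives: option(tup3(tup3(unit,tup3(char,T3,T3),tup3(nat,T3,unit)),tup3(unit,tup3(char,T3,T3),tup3(nat,T3,unit)),char)) ≐ C.
Bind C := option(tup3(tup3(unit,tup3(char,T3,T3),tup3(nat,T3,unit)),tup3(unit,tup3(char,T3,T3),tup3(nat,T3,unit)),char)); no other remaining equation mentions C.
Decompose tup3/3: T3 ≐ tup3(unit,T3,unit),  char ≐ char,  unit ≐ unit.
Occurs check fails: T3 occurs in tup3(unit,T3,unit); the equation T3 ≐ tup3(unit,T3,unit) has no finite solution.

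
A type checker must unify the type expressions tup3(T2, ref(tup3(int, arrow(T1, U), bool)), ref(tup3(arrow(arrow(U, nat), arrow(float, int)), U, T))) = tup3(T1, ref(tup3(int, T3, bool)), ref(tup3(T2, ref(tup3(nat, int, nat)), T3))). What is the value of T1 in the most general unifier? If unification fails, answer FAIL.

Decompose tup3/3: T2 = T1,  ref(tup3(int, arrow(T1, U), bool)) = ref(tup3(int, T3, bool)),  ref(tup3(arrow(arrow(U, nat), arrow(float, int)), U, T)) = ref(tup3(T2, ref(tup3(nat, int, nat)), T3)).
Bind T2 := T1; substituting into the one remaining equation that mentions T2 gives: ref(tup3(arrow(arrow(U, nat), arrow(float, int)), U, T)) = ref(tup3(T1, ref(tup3(nat, int, nat)), T3)).
Decompose ref/1: tup3(int, arrow(T1, U), bool) = tup3(int, T3, bool).
Decompose tup3/3: int = int,  arrow(T1, U) = T3,  bool = bool.
Delete trivial equation int = int.
Bind T3 := arrow(T1, U); substituting into the one remaining equation that mentions T3 gives: ref(tup3(arrow(arrow(U, nat), arrow(float, int)), U, T)) = ref(tup3(T1, ref(tup3(nat, int, nat)), arrow(T1, U))).
Delete trivial equation bool = bool.
Decompose ref/1: tup3(arrow(arrow(U, nat), arrow(float, int)), U, T) = tup3(T1, ref(tup3(nat, int, nat)), arrow(T1, U)).
Decompose tup3/3: arrow(arrow(U, nat), arrow(float, int)) = T1,  U = ref(tup3(nat, int, nat)),  T = arrow(T1, U).
Bind T1 := arrow(arrow(U, nat), arrow(float, int)); substituting into the one remaining equation that mentions T1 gives: T = arrow(arrow(arrow(U, nat), arrow(float, int)), U). Substituting into the earlier bindings gives T2 := arrow(arrow(U, nat), arrow(float, int)), T3 := arrow(arrow(arrow(U, nat), arrow(float, int)), U).
Bind U := ref(tup3(nat, int, nat)); substituting into the remaining equation gives: T = arrow(arrow(arrow(ref(tup3(nat, int, nat)), nat), arrow(float, int)), ref(tup3(nat, int, nat))). Substituting into the earlier bindings gives T2 := arrow(arrow(ref(tup3(nat, int, nat)), nat), arrow(float, int)), T3 := arrow(arrow(arrow(ref(tup3(nat, int, nat)), nat), arrow(float, int)), ref(tup3(nat, int, nat))), T1 := arrow(arrow(ref(tup3(nat, int, nat)), nat), arrow(float, int)).
Bind T := arrow(arrow(arrow(ref(tup3(nat, int, nat)), nat), arrow(float, int)), ref(tup3(nat, int, nat))).
MGU = { T2 := arrow(arrow(ref(tup3(nat, int, nat)), nat), arrow(float, int)), T3 := arrow(arrow(arrow(ref(tup3(nat, int, nat)), nat), arrow(float, int)), ref(tup3(nat, int, nat))), T1 := arrow(arrow(ref(tup3(nat, int, nat)), nat), arrow(float, int)), U := ref(tup3(nat, int, nat)), T := arrow(arrow(arrow(ref(tup3(nat, int, nat)), nat), arrow(float, int)), ref(tup3(nat, int, nat))) }, so T1 := arrow(arrow(ref(tup3(nat, int, nat)), nat), arrow(float, int)).

arrow(arrow(ref(tup3(nat, int, nat)), nat), arrow(float, int))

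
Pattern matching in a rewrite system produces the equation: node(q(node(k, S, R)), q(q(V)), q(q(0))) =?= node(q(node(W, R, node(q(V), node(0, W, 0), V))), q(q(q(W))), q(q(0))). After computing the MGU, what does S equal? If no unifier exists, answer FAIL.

node(q(q(k)), node(0, k, 0), q(k))

Decompose node/3: q(node(k, S, R)) =?= q(node(W, R, node(q(V), node(0, W, 0), V))),  q(q(V)) =?= q(q(q(W))),  q(q(0)) =?= q(q(0)).
Decompose q/1: node(k, S, R) =?= node(W, R, node(q(V), node(0, W, 0), V)).
Decompose node/3: k =?= W,  S =?= R,  R =?= node(q(V), node(0, W, 0), V).
Bind W := k; substituting into the 2 remaining equations that mention W gives: R =?= node(q(V), node(0, k, 0), V),  q(q(V)) =?= q(q(q(k))).
Bind S := R; no other remaining equation mentions S.
Bind R := node(q(V), node(0, k, 0), V); no other remaining equation mentions R. Substituting into the earlier binding gives S := node(q(V), node(0, k, 0), V).
Decompose q/1: q(V) =?= q(q(k)).
Decompose q/1: V =?= q(k).
Bind V := q(k); no other remaining equation mentions V. Substituting into the earlier bindings gives S := node(q(q(k)), node(0, k, 0), q(k)), R := node(q(q(k)), node(0, k, 0), q(k)).
Delete trivial equation q(q(0)) =?= q(q(0)).
MGU = { W ↦ k, S ↦ node(q(q(k)), node(0, k, 0), q(k)), R ↦ node(q(q(k)), node(0, k, 0), q(k)), V ↦ q(k) }, so S ↦ node(q(q(k)), node(0, k, 0), q(k)).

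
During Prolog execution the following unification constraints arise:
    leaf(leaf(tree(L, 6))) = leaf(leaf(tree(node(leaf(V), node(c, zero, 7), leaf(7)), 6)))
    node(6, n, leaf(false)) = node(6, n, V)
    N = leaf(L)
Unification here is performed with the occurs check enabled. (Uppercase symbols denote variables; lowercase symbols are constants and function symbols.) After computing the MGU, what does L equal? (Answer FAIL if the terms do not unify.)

node(leaf(leaf(false)), node(c, zero, 7), leaf(7))

Decompose leaf/1: leaf(tree(L, 6)) = leaf(tree(node(leaf(V), node(c, zero, 7), leaf(7)), 6)).
Decompose leaf/1: tree(L, 6) = tree(node(leaf(V), node(c, zero, 7), leaf(7)), 6).
Decompose tree/2: L = node(leaf(V), node(c, zero, 7), leaf(7)),  6 = 6.
Bind L := node(leaf(V), node(c, zero, 7), leaf(7)); substituting into the one remaining equation that mentions L gives: N = leaf(node(leaf(V), node(c, zero, 7), leaf(7))).
Delete trivial equation 6 = 6.
Decompose node/3: 6 = 6,  n = n,  leaf(false) = V.
Delete trivial equation 6 = 6.
Delete trivial equation n = n.
Bind V := leaf(false); substituting into the remaining equation gives: N = leaf(node(leaf(leaf(false)), node(c, zero, 7), leaf(7))). Substituting into the earlier binding gives L := node(leaf(leaf(false)), node(c, zero, 7), leaf(7)).
Bind N := leaf(node(leaf(leaf(false)), node(c, zero, 7), leaf(7))).
MGU = { L -> node(leaf(leaf(false)), node(c, zero, 7), leaf(7)), V -> leaf(false), N -> leaf(node(leaf(leaf(false)), node(c, zero, 7), leaf(7))) }, so L -> node(leaf(leaf(false)), node(c, zero, 7), leaf(7)).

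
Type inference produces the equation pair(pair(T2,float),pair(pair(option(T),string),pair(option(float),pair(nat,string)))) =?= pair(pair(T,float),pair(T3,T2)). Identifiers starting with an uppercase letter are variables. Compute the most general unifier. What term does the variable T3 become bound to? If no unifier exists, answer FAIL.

pair(option(pair(option(float),pair(nat,string))),string)

Decompose pair/2: pair(T2,float) =?= pair(T,float),  pair(pair(option(T),string),pair(option(float),pair(nat,string))) =?= pair(T3,T2).
Decompose pair/2: T2 =?= T,  float =?= float.
Bind T2 := T; substituting into the one remaining equation that mentions T2 gives: pair(pair(option(T),string),pair(option(float),pair(nat,string))) =?= pair(T3,T).
Delete trivial equation float =?= float.
Decompose pair/2: pair(option(T),string) =?= T3,  pair(option(float),pair(nat,string)) =?= T.
Bind T3 := pair(option(T),string); no other remaining equation mentions T3.
Bind T := pair(option(float),pair(nat,string)). Substituting into the earlier bindings gives T2 := pair(option(float),pair(nat,string)), T3 := pair(option(pair(option(float),pair(nat,string))),string).
MGU = { T2 ↦ pair(option(float),pair(nat,string)), T3 ↦ pair(option(pair(option(float),pair(nat,string))),string), T ↦ pair(option(float),pair(nat,string)) }, so T3 ↦ pair(option(pair(option(float),pair(nat,string))),string).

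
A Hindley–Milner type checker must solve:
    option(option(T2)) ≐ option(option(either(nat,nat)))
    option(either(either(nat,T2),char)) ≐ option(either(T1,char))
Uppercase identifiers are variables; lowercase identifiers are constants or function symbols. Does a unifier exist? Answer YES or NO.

YES

Decompose option/1: option(T2) ≐ option(either(nat,nat)).
Decompose option/1: T2 ≐ either(nat,nat).
Bind T2 := either(nat,nat); substituting into the remaining equation gives: option(either(either(nat,either(nat,nat)),char)) ≐ option(either(T1,char)).
Decompose option/1: either(either(nat,either(nat,nat)),char) ≐ either(T1,char).
Decompose either/2: either(nat,either(nat,nat)) ≐ T1,  char ≐ char.
Bind T1 := either(nat,either(nat,nat)); no other remaining equation mentions T1.
Delete trivial equation char ≐ char.
No equations remain and no clash or occurs-check failure arose, so a unifier exists.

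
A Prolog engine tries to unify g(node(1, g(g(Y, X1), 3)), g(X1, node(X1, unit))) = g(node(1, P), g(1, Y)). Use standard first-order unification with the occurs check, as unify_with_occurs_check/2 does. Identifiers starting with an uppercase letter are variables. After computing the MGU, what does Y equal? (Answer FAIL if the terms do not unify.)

node(1, unit)

Decompose g/2: node(1, g(g(Y, X1), 3)) = node(1, P),  g(X1, node(X1, unit)) = g(1, Y).
Decompose node/2: 1 = 1,  g(g(Y, X1), 3) = P.
Delete trivial equation 1 = 1.
Bind P := g(g(Y, X1), 3); no other remaining equation mentions P.
Decompose g/2: X1 = 1,  node(X1, unit) = Y.
Bind X1 := 1; substituting into the remaining equation gives: node(1, unit) = Y. Substituting into the earlier binding gives P := g(g(Y, 1), 3).
Bind Y := node(1, unit). Substituting into the earlier binding gives P := g(g(node(1, unit), 1), 3).
MGU = { P -> g(g(node(1, unit), 1), 3), X1 -> 1, Y -> node(1, unit) }, so Y -> node(1, unit).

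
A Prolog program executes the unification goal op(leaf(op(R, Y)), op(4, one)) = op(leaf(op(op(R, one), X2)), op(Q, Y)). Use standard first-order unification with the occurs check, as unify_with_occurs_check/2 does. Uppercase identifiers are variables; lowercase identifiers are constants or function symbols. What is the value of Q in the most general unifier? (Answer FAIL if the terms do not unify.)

Decompose op/2: leaf(op(R, Y)) = leaf(op(op(R, one), X2)),  op(4, one) = op(Q, Y).
Decompose leaf/1: op(R, Y) = op(op(R, one), X2).
Decompose op/2: R = op(R, one),  Y = X2.
Occurs check fails: R occurs in op(R, one); the equation R = op(R, one) has no finite solution.

FAIL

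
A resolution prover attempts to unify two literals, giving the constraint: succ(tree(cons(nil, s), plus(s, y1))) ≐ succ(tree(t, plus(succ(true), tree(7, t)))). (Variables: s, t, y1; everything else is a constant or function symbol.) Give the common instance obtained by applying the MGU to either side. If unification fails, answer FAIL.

succ(tree(cons(nil, succ(true)), plus(succ(true), tree(7, cons(nil, succ(true))))))

Decompose succ/1: tree(cons(nil, s), plus(s, y1)) ≐ tree(t, plus(succ(true), tree(7, t))).
Decompose tree/2: cons(nil, s) ≐ t,  plus(s, y1) ≐ plus(succ(true), tree(7, t)).
Bind t := cons(nil, s); substituting into the remaining equation gives: plus(s, y1) ≐ plus(succ(true), tree(7, cons(nil, s))).
Decompose plus/2: s ≐ succ(true),  y1 ≐ tree(7, cons(nil, s)).
Bind s := succ(true); substituting into the remaining equation gives: y1 ≐ tree(7, cons(nil, succ(true))). Substituting into the earlier binding gives t := cons(nil, succ(true)).
Bind y1 := tree(7, cons(nil, succ(true))).
Applying the MGU to either side gives succ(tree(cons(nil, succ(true)), plus(succ(true), tree(7, cons(nil, succ(true)))))).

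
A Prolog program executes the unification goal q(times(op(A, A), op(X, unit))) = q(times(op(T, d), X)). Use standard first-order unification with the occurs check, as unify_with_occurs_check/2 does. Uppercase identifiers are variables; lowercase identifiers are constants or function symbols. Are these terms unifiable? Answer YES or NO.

NO

Decompose q/1: times(op(A, A), op(X, unit)) = times(op(T, d), X).
Decompose times/2: op(A, A) = op(T, d),  op(X, unit) = X.
Decompose op/2: A = T,  A = d.
Bind A := T; substituting into the one remaining equation that mentions A gives: T = d.
Bind T := d; no other remaining equation mentions T. Substituting into the earlier binding gives A := d.
Occurs check fails: X occurs in op(X, unit); the equation X = op(X, unit) has no finite solution.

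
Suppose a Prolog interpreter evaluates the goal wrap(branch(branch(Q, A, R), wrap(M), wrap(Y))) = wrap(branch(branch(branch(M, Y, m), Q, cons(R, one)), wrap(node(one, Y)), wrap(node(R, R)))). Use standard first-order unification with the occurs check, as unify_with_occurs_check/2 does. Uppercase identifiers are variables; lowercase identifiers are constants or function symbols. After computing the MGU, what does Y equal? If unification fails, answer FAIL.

FAIL

Decompose wrap/1: branch(branch(Q, A, R), wrap(M), wrap(Y)) = branch(branch(branch(M, Y, m), Q, cons(R, one)), wrap(node(one, Y)), wrap(node(R, R))).
Decompose branch/3: branch(Q, A, R) = branch(branch(M, Y, m), Q, cons(R, one)),  wrap(M) = wrap(node(one, Y)),  wrap(Y) = wrap(node(R, R)).
Decompose branch/3: Q = branch(M, Y, m),  A = Q,  R = cons(R, one).
Bind Q := branch(M, Y, m); substituting into the one remaining equation that mentions Q gives: A = branch(M, Y, m).
Bind A := branch(M, Y, m); no other remaining equation mentions A.
Occurs check fails: R occurs in cons(R, one); the equation R = cons(R, one) has no finite solution.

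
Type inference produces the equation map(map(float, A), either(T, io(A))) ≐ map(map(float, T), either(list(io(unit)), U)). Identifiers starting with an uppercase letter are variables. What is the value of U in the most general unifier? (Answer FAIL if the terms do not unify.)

Decompose map/2: map(float, A) ≐ map(float, T),  either(T, io(A)) ≐ either(list(io(unit)), U).
Decompose map/2: float ≐ float,  A ≐ T.
Delete trivial equation float ≐ float.
Bind A := T; substituting into the remaining equation gives: either(T, io(T)) ≐ either(list(io(unit)), U).
Decompose either/2: T ≐ list(io(unit)),  io(T) ≐ U.
Bind T := list(io(unit)); substituting into the remaining equation gives: io(list(io(unit))) ≐ U. Substituting into the earlier binding gives A := list(io(unit)).
Bind U := io(list(io(unit))).
MGU = { A -> list(io(unit)), T -> list(io(unit)), U -> io(list(io(unit))) }, so U -> io(list(io(unit))).

io(list(io(unit)))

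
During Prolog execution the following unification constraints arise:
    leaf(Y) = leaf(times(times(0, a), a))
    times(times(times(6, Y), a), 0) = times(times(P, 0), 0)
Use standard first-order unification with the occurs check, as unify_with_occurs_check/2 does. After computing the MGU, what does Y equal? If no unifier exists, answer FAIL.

Decompose leaf/1: Y = times(times(0, a), a).
Bind Y := times(times(0, a), a); substituting into the remaining equation gives: times(times(times(6, times(times(0, a), a)), a), 0) = times(times(P, 0), 0).
Decompose times/2: times(times(6, times(times(0, a), a)), a) = times(P, 0),  0 = 0.
Decompose times/2: times(6, times(times(0, a), a)) = P,  a = 0.
Bind P := times(6, times(times(0, a), a)); no other remaining equation mentions P.
Clash: constants a and 0 differ; no unifier exists.

FAIL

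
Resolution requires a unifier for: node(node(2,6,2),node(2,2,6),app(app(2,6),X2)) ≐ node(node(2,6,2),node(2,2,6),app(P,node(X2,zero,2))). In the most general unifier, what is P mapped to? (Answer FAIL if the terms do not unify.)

FAIL

Decompose node/3: node(2,6,2) ≐ node(2,6,2),  node(2,2,6) ≐ node(2,2,6),  app(app(2,6),X2) ≐ app(P,node(X2,zero,2)).
Delete trivial equation node(2,6,2) ≐ node(2,6,2).
Delete trivial equation node(2,2,6) ≐ node(2,2,6).
Decompose app/2: app(2,6) ≐ P,  X2 ≐ node(X2,zero,2).
Bind P := app(2,6); no other remaining equation mentions P.
Occurs check fails: X2 occurs in node(X2,zero,2); the equation X2 ≐ node(X2,zero,2) has no finite solution.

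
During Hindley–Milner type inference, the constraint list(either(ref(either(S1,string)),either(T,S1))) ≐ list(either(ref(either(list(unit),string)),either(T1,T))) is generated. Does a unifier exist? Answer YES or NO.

Decompose list/1: either(ref(either(S1,string)),either(T,S1)) ≐ either(ref(either(list(unit),string)),either(T1,T)).
Decompose either/2: ref(either(S1,string)) ≐ ref(either(list(unit),string)),  either(T,S1) ≐ either(T1,T).
Decompose ref/1: either(S1,string) ≐ either(list(unit),string).
Decompose either/2: S1 ≐ list(unit),  string ≐ string.
Bind S1 := list(unit); substituting into the one remaining equation that mentions S1 gives: either(T,list(unit)) ≐ either(T1,T).
Delete trivial equation string ≐ string.
Decompose either/2: T ≐ T1,  list(unit) ≐ T.
Bind T := T1; substituting into the remaining equation gives: list(unit) ≐ T1.
Bind T1 := list(unit). Substituting into the earlier binding gives T := list(unit).
No equations remain and no clash or occurs-check failure arose, so a unifier exists.

YES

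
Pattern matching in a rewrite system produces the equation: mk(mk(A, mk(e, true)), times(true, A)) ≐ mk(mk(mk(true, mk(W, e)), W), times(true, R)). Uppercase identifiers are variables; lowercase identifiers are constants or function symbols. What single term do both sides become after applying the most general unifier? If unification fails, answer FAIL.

Decompose mk/2: mk(A, mk(e, true)) ≐ mk(mk(true, mk(W, e)), W),  times(true, A) ≐ times(true, R).
Decompose mk/2: A ≐ mk(true, mk(W, e)),  mk(e, true) ≐ W.
Bind A := mk(true, mk(W, e)); substituting into the one remaining equation that mentions A gives: times(true, mk(true, mk(W, e))) ≐ times(true, R).
Bind W := mk(e, true); substituting into the remaining equation gives: times(true, mk(true, mk(mk(e, true), e))) ≐ times(true, R). Substituting into the earlier binding gives A := mk(true, mk(mk(e, true), e)).
Decompose times/2: true ≐ true,  mk(true, mk(mk(e, true), e)) ≐ R.
Delete trivial equation true ≐ true.
Bind R := mk(true, mk(mk(e, true), e)).
Applying the MGU to either side gives mk(mk(mk(true, mk(mk(e, true), e)), mk(e, true)), times(true, mk(true, mk(mk(e, true), e)))).

mk(mk(mk(true, mk(mk(e, true), e)), mk(e, true)), times(true, mk(true, mk(mk(e, true), e))))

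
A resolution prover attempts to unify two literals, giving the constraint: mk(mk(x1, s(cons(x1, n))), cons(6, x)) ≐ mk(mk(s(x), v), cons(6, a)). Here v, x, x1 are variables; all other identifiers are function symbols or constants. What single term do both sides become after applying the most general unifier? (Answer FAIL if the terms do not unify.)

Decompose mk/2: mk(x1, s(cons(x1, n))) ≐ mk(s(x), v),  cons(6, x) ≐ cons(6, a).
Decompose mk/2: x1 ≐ s(x),  s(cons(x1, n)) ≐ v.
Bind x1 := s(x); substituting into the one remaining equation that mentions x1 gives: s(cons(s(x), n)) ≐ v.
Bind v := s(cons(s(x), n)); no other remaining equation mentions v.
Decompose cons/2: 6 ≐ 6,  x ≐ a.
Delete trivial equation 6 ≐ 6.
Bind x := a. Substituting into the earlier bindings gives x1 := s(a), v := s(cons(s(a), n)).
Applying the MGU to either side gives mk(mk(s(a), s(cons(s(a), n))), cons(6, a)).

mk(mk(s(a), s(cons(s(a), n))), cons(6, a))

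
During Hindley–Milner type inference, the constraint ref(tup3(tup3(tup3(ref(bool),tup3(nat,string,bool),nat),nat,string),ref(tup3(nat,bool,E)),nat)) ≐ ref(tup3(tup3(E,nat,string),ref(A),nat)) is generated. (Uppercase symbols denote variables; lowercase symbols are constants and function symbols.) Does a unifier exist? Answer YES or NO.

Decompose ref/1: tup3(tup3(tup3(ref(bool),tup3(nat,string,bool),nat),nat,string),ref(tup3(nat,bool,E)),nat) ≐ tup3(tup3(E,nat,string),ref(A),nat).
Decompose tup3/3: tup3(tup3(ref(bool),tup3(nat,string,bool),nat),nat,string) ≐ tup3(E,nat,string),  ref(tup3(nat,bool,E)) ≐ ref(A),  nat ≐ nat.
Decompose tup3/3: tup3(ref(bool),tup3(nat,string,bool),nat) ≐ E,  nat ≐ nat,  string ≐ string.
Bind E := tup3(ref(bool),tup3(nat,string,bool),nat); substituting into the one remaining equation that mentions E gives: ref(tup3(nat,bool,tup3(ref(bool),tup3(nat,string,bool),nat))) ≐ ref(A).
Delete trivial equation nat ≐ nat.
Delete trivial equation string ≐ string.
Decompose ref/1: tup3(nat,bool,tup3(ref(bool),tup3(nat,string,bool),nat)) ≐ A.
Bind A := tup3(nat,bool,tup3(ref(bool),tup3(nat,string,bool),nat)); no other remaining equation mentions A.
Delete trivial equation nat ≐ nat.
No equations remain and no clash or occurs-check failure arose, so a unifier exists.

YES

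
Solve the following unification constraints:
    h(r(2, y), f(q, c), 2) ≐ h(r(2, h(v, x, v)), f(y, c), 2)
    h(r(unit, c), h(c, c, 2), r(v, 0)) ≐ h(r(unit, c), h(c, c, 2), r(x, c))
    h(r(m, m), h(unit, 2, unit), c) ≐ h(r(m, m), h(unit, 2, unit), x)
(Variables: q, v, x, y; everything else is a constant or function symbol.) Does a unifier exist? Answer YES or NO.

Decompose h/3: r(2, y) ≐ r(2, h(v, x, v)),  f(q, c) ≐ f(y, c),  2 ≐ 2.
Decompose r/2: 2 ≐ 2,  y ≐ h(v, x, v).
Delete trivial equation 2 ≐ 2.
Bind y := h(v, x, v); substituting into the one remaining equation that mentions y gives: f(q, c) ≐ f(h(v, x, v), c).
Decompose f/2: q ≐ h(v, x, v),  c ≐ c.
Bind q := h(v, x, v); no other remaining equation mentions q.
Delete trivial equation c ≐ c.
Delete trivial equation 2 ≐ 2.
Decompose h/3: r(unit, c) ≐ r(unit, c),  h(c, c, 2) ≐ h(c, c, 2),  r(v, 0) ≐ r(x, c).
Delete trivial equation r(unit, c) ≐ r(unit, c).
Delete trivial equation h(c, c, 2) ≐ h(c, c, 2).
Decompose r/2: v ≐ x,  0 ≐ c.
Bind v := x; no other remaining equation mentions v. Substituting into the earlier bindings gives y := h(x, x, x), q := h(x, x, x).
Clash: constants 0 and c differ; no unifier exists.

NO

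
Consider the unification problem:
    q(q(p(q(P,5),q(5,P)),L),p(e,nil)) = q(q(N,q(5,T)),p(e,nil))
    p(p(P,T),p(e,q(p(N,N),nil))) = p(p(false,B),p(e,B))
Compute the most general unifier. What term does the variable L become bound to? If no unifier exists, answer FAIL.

q(5,q(p(p(q(false,5),q(5,false)),p(q(false,5),q(5,false))),nil))

Decompose q/2: q(p(q(P,5),q(5,P)),L) = q(N,q(5,T)),  p(e,nil) = p(e,nil).
Decompose q/2: p(q(P,5),q(5,P)) = N,  L = q(5,T).
Bind N := p(q(P,5),q(5,P)); substituting into the one remaining equation that mentions N gives: p(p(P,T),p(e,q(p(p(q(P,5),q(5,P)),p(q(P,5),q(5,P))),nil))) = p(p(false,B),p(e,B)).
Bind L := q(5,T); no other remaining equation mentions L.
Delete trivial equation p(e,nil) = p(e,nil).
Decompose p/2: p(P,T) = p(false,B),  p(e,q(p(p(q(P,5),q(5,P)),p(q(P,5),q(5,P))),nil)) = p(e,B).
Decompose p/2: P = false,  T = B.
Bind P := false; substituting into the one remaining equation that mentions P gives: p(e,q(p(p(q(false,5),q(5,false)),p(q(false,5),q(5,false))),nil)) = p(e,B). Substituting into the earlier binding gives N := p(q(false,5),q(5,false)).
Bind T := B; no other remaining equation mentions T. Substituting into the earlier binding gives L := q(5,B).
Decompose p/2: e = e,  q(p(p(q(false,5),q(5,false)),p(q(false,5),q(5,false))),nil) = B.
Delete trivial equation e = e.
Bind B := q(p(p(q(false,5),q(5,false)),p(q(false,5),q(5,false))),nil). Substituting into the earlier bindings gives L := q(5,q(p(p(q(false,5),q(5,false)),p(q(false,5),q(5,false))),nil)), T := q(p(p(q(false,5),q(5,false)),p(q(false,5),q(5,false))),nil).
MGU = { N ↦ p(q(false,5),q(5,false)), L ↦ q(5,q(p(p(q(false,5),q(5,false)),p(q(false,5),q(5,false))),nil)), P ↦ false, T ↦ q(p(p(q(false,5),q(5,false)),p(q(false,5),q(5,false))),nil), B ↦ q(p(p(q(false,5),q(5,false)),p(q(false,5),q(5,false))),nil) }, so L ↦ q(5,q(p(p(q(false,5),q(5,false)),p(q(false,5),q(5,false))),nil)).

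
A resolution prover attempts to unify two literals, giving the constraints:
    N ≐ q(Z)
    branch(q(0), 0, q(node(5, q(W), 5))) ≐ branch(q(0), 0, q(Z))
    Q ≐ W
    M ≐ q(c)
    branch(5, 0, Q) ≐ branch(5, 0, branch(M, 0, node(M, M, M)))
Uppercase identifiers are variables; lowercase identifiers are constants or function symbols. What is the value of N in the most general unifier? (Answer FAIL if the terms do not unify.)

Bind N := q(Z); no other remaining equation mentions N.
Decompose branch/3: q(0) ≐ q(0),  0 ≐ 0,  q(node(5, q(W), 5)) ≐ q(Z).
Delete trivial equation q(0) ≐ q(0).
Delete trivial equation 0 ≐ 0.
Decompose q/1: node(5, q(W), 5) ≐ Z.
Bind Z := node(5, q(W), 5); no other remaining equation mentions Z. Substituting into the earlier binding gives N := q(node(5, q(W), 5)).
Bind Q := W; substituting into the one remaining equation that mentions Q gives: branch(5, 0, W) ≐ branch(5, 0, branch(M, 0, node(M, M, M))).
Bind M := q(c); substituting into the remaining equation gives: branch(5, 0, W) ≐ branch(5, 0, branch(q(c), 0, node(q(c), q(c), q(c)))).
Decompose branch/3: 5 ≐ 5,  0 ≐ 0,  W ≐ branch(q(c), 0, node(q(c), q(c), q(c))).
Delete trivial equation 5 ≐ 5.
Delete trivial equation 0 ≐ 0.
Bind W := branch(q(c), 0, node(q(c), q(c), q(c))). Substituting into the earlier bindings gives N := q(node(5, q(branch(q(c), 0, node(q(c), q(c), q(c)))), 5)), Z := node(5, q(branch(q(c), 0, node(q(c), q(c), q(c)))), 5), Q := branch(q(c), 0, node(q(c), q(c), q(c))).
MGU = { N := q(node(5, q(branch(q(c), 0, node(q(c), q(c), q(c)))), 5)), Z := node(5, q(branch(q(c), 0, node(q(c), q(c), q(c)))), 5), Q := branch(q(c), 0, node(q(c), q(c), q(c))), M := q(c), W := branch(q(c), 0, node(q(c), q(c), q(c))) }, so N := q(node(5, q(branch(q(c), 0, node(q(c), q(c), q(c)))), 5)).

q(node(5, q(branch(q(c), 0, node(q(c), q(c), q(c)))), 5))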